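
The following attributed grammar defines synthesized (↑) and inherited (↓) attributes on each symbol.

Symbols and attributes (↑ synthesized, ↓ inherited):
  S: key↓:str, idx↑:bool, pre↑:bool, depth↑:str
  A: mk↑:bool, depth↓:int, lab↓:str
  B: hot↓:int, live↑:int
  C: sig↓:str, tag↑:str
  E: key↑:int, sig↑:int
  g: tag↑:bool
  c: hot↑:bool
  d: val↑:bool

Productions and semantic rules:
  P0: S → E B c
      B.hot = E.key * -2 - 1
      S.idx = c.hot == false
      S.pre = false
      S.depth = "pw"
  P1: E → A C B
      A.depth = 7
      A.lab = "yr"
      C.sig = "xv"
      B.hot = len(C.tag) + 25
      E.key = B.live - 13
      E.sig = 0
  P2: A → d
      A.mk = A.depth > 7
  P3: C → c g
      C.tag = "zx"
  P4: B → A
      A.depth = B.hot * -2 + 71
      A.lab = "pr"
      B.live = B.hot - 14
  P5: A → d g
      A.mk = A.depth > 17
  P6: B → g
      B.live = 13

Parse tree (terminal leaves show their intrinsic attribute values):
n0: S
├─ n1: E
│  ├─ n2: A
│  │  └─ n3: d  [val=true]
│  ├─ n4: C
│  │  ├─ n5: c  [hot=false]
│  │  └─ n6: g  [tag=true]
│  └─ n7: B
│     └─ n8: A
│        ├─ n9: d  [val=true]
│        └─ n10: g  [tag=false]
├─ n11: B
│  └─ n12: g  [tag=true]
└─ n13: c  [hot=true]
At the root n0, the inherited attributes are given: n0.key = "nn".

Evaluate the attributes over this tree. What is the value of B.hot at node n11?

-1

1. n0.key = "nn"  [given at root]
2. n2.depth = 7  [7]
3. n2.lab = "yr"  ["yr"]
4. n3.val = true  [terminal]
5. n2.mk = false  [A.depth > 7]
6. n4.sig = "xv"  ["xv"]
7. n5.hot = false  [terminal]
8. n6.tag = true  [terminal]
9. n4.tag = "zx"  ["zx"]
10. n7.hot = 27  [len(C.tag) + 25]
11. n8.depth = 17  [B.hot * -2 + 71]
12. n8.lab = "pr"  ["pr"]
13. n9.val = true  [terminal]
14. n10.tag = false  [terminal]
15. n8.mk = false  [A.depth > 17]
16. n7.live = 13  [B.hot - 14]
17. n1.key = 0  [B.live - 13]
18. n1.sig = 0  [0]
19. n11.hot = -1  [E.key * -2 - 1]
20. n12.tag = true  [terminal]
21. n11.live = 13  [13]
22. n13.hot = true  [terminal]
23. n0.idx = false  [c.hot == false]
24. n0.pre = false  [false]
25. n0.depth = "pw"  ["pw"]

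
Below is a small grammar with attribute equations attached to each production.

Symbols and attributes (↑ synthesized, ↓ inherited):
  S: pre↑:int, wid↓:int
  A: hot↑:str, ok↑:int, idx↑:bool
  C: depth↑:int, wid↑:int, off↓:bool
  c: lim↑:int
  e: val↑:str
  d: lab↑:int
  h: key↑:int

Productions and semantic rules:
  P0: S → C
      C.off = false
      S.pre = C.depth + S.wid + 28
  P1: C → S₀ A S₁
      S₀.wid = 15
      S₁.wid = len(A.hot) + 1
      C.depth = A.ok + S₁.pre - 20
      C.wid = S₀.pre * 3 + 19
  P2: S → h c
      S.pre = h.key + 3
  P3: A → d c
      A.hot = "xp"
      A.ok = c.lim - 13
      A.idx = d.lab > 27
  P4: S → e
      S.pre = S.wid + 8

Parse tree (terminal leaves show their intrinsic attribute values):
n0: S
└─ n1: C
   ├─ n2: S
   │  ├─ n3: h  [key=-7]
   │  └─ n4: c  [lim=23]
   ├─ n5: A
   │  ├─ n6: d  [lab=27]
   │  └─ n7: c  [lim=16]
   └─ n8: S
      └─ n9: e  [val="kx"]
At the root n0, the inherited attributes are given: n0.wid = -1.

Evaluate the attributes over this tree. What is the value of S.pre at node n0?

1. n0.wid = -1  [given at root]
2. n1.off = false  [false]
3. n2.wid = 15  [15]
4. n3.key = -7  [terminal]
5. n4.lim = 23  [terminal]
6. n2.pre = -4  [h.key + 3]
7. n6.lab = 27  [terminal]
8. n7.lim = 16  [terminal]
9. n5.hot = "xp"  ["xp"]
10. n5.ok = 3  [c.lim - 13]
11. n5.idx = false  [d.lab > 27]
12. n8.wid = 3  [len(A.hot) + 1]
13. n9.val = "kx"  [terminal]
14. n8.pre = 11  [S.wid + 8]
15. n1.depth = -6  [A.ok + S₁.pre - 20]
16. n1.wid = 7  [S₀.pre * 3 + 19]
17. n0.pre = 21  [C.depth + S.wid + 28]

21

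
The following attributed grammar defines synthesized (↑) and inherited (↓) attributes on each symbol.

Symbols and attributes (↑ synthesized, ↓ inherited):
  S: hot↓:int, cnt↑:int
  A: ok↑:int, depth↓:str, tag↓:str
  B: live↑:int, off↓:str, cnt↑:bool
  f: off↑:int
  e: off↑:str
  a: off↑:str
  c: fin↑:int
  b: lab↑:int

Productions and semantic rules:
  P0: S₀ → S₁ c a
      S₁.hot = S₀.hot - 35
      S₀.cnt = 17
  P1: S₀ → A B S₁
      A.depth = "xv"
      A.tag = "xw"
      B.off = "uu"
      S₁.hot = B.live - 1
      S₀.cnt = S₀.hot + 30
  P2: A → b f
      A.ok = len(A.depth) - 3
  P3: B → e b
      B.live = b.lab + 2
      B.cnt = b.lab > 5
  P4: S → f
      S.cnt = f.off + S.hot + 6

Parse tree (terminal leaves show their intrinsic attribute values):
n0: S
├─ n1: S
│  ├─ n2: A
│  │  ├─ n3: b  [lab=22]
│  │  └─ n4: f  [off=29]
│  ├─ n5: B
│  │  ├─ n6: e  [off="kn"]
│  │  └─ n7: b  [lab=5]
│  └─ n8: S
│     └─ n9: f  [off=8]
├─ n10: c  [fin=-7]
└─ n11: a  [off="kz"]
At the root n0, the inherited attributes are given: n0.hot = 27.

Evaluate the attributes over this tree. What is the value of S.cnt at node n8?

1. n0.hot = 27  [given at root]
2. n1.hot = -8  [S₀.hot - 35]
3. n2.depth = "xv"  ["xv"]
4. n2.tag = "xw"  ["xw"]
5. n3.lab = 22  [terminal]
6. n4.off = 29  [terminal]
7. n2.ok = -1  [len(A.depth) - 3]
8. n5.off = "uu"  ["uu"]
9. n6.off = "kn"  [terminal]
10. n7.lab = 5  [terminal]
11. n5.live = 7  [b.lab + 2]
12. n5.cnt = false  [b.lab > 5]
13. n8.hot = 6  [B.live - 1]
14. n9.off = 8  [terminal]
15. n8.cnt = 20  [f.off + S.hot + 6]
16. n1.cnt = 22  [S₀.hot + 30]
17. n10.fin = -7  [terminal]
18. n11.off = "kz"  [terminal]
19. n0.cnt = 17  [17]

20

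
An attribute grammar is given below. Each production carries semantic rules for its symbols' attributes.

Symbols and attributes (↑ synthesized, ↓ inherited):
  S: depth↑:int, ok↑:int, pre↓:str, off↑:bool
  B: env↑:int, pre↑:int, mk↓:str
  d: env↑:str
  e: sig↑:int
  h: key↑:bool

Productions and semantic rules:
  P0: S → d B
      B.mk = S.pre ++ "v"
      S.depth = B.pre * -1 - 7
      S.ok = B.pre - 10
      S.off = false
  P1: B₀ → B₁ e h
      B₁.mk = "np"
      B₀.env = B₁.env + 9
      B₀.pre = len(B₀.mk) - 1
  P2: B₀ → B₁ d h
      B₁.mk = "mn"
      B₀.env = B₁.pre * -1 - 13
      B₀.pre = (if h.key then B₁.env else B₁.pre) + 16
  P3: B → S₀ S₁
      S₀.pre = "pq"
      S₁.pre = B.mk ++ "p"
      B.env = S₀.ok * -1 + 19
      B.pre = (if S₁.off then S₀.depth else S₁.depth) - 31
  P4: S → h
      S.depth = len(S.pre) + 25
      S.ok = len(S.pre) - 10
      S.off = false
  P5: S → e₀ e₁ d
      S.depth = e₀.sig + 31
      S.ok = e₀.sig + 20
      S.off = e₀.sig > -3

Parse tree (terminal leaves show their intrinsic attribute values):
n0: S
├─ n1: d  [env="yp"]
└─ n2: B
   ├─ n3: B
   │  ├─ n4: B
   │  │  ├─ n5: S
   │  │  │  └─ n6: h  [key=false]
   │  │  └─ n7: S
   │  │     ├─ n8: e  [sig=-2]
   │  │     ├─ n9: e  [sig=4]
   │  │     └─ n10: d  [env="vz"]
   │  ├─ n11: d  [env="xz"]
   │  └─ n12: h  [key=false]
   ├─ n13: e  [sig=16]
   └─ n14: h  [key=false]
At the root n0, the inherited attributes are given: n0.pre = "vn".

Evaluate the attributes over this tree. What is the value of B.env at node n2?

1. n0.pre = "vn"  [given at root]
2. n1.env = "yp"  [terminal]
3. n2.mk = "vnv"  [S.pre ++ "v"]
4. n3.mk = "np"  ["np"]
5. n4.mk = "mn"  ["mn"]
6. n5.pre = "pq"  ["pq"]
7. n6.key = false  [terminal]
8. n5.depth = 27  [len(S.pre) + 25]
9. n5.ok = -8  [len(S.pre) - 10]
10. n5.off = false  [false]
11. n7.pre = "mnp"  [B.mk ++ "p"]
12. n8.sig = -2  [terminal]
13. n9.sig = 4  [terminal]
14. n10.env = "vz"  [terminal]
15. n7.depth = 29  [e₀.sig + 31]
16. n7.ok = 18  [e₀.sig + 20]
17. n7.off = true  [e₀.sig > -3]
18. n4.env = 27  [S₀.ok * -1 + 19]
19. n4.pre = -4  [(if S₁.off then S₀.depth else S₁.depth) - 31]
20. n11.env = "xz"  [terminal]
21. n12.key = false  [terminal]
22. n3.env = -9  [B₁.pre * -1 - 13]
23. n3.pre = 12  [(if h.key then B₁.env else B₁.pre) + 16]
24. n13.sig = 16  [terminal]
25. n14.key = false  [terminal]
26. n2.env = 0  [B₁.env + 9]
27. n2.pre = 2  [len(B₀.mk) - 1]
28. n0.depth = -9  [B.pre * -1 - 7]
29. n0.ok = -8  [B.pre - 10]
30. n0.off = false  [false]

0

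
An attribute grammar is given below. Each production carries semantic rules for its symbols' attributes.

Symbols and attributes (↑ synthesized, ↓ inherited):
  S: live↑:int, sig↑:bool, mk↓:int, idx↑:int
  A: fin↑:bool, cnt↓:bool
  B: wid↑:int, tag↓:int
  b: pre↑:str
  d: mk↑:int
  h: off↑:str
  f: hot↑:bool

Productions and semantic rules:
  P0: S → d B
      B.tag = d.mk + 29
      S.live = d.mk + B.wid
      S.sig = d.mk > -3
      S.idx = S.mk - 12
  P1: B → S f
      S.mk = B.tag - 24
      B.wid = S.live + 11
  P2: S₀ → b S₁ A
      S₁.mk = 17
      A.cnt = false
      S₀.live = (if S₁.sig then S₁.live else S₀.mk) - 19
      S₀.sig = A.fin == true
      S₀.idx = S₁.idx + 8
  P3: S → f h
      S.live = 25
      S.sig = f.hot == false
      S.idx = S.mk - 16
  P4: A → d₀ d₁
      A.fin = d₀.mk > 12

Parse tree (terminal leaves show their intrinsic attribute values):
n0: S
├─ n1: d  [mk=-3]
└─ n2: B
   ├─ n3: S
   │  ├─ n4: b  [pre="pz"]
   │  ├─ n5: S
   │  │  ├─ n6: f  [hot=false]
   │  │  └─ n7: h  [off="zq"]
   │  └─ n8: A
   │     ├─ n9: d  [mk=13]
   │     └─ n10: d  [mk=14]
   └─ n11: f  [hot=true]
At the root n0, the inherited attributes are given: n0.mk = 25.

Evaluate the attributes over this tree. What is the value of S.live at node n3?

1. n0.mk = 25  [given at root]
2. n1.mk = -3  [terminal]
3. n2.tag = 26  [d.mk + 29]
4. n3.mk = 2  [B.tag - 24]
5. n4.pre = "pz"  [terminal]
6. n5.mk = 17  [17]
7. n6.hot = false  [terminal]
8. n7.off = "zq"  [terminal]
9. n5.live = 25  [25]
10. n5.sig = true  [f.hot == false]
11. n5.idx = 1  [S.mk - 16]
12. n8.cnt = false  [false]
13. n9.mk = 13  [terminal]
14. n10.mk = 14  [terminal]
15. n8.fin = true  [d₀.mk > 12]
16. n3.live = 6  [(if S₁.sig then S₁.live else S₀.mk) - 19]
17. n3.sig = true  [A.fin == true]
18. n3.idx = 9  [S₁.idx + 8]
19. n11.hot = true  [terminal]
20. n2.wid = 17  [S.live + 11]
21. n0.live = 14  [d.mk + B.wid]
22. n0.sig = false  [d.mk > -3]
23. n0.idx = 13  [S.mk - 12]

6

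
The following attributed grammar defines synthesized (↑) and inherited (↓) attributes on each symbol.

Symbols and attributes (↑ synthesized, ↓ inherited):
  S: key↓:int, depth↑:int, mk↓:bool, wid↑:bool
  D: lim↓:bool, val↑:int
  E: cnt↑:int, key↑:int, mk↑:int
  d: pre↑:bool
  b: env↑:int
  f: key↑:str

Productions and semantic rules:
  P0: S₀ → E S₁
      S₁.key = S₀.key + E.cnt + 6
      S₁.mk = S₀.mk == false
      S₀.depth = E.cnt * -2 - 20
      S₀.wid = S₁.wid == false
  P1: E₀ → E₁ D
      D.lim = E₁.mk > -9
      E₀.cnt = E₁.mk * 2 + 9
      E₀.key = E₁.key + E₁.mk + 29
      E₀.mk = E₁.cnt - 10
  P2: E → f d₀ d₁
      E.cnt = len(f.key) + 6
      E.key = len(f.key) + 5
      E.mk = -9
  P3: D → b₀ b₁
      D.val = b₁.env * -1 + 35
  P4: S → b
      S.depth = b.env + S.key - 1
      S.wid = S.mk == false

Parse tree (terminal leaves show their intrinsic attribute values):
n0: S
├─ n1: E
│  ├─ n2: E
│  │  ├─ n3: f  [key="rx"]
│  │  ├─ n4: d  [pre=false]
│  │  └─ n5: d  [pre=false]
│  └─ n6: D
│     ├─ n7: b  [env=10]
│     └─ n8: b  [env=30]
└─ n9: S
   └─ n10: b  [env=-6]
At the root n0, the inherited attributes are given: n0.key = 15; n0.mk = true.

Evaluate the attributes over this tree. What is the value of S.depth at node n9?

1. n0.key = 15  [given at root]
2. n0.mk = true  [given at root]
3. n3.key = "rx"  [terminal]
4. n4.pre = false  [terminal]
5. n5.pre = false  [terminal]
6. n2.cnt = 8  [len(f.key) + 6]
7. n2.key = 7  [len(f.key) + 5]
8. n2.mk = -9  [-9]
9. n6.lim = false  [E₁.mk > -9]
10. n7.env = 10  [terminal]
11. n8.env = 30  [terminal]
12. n6.val = 5  [b₁.env * -1 + 35]
13. n1.cnt = -9  [E₁.mk * 2 + 9]
14. n1.key = 27  [E₁.key + E₁.mk + 29]
15. n1.mk = -2  [E₁.cnt - 10]
16. n9.key = 12  [S₀.key + E.cnt + 6]
17. n9.mk = false  [S₀.mk == false]
18. n10.env = -6  [terminal]
19. n9.depth = 5  [b.env + S.key - 1]
20. n9.wid = true  [S.mk == false]
21. n0.depth = -2  [E.cnt * -2 - 20]
22. n0.wid = false  [S₁.wid == false]

5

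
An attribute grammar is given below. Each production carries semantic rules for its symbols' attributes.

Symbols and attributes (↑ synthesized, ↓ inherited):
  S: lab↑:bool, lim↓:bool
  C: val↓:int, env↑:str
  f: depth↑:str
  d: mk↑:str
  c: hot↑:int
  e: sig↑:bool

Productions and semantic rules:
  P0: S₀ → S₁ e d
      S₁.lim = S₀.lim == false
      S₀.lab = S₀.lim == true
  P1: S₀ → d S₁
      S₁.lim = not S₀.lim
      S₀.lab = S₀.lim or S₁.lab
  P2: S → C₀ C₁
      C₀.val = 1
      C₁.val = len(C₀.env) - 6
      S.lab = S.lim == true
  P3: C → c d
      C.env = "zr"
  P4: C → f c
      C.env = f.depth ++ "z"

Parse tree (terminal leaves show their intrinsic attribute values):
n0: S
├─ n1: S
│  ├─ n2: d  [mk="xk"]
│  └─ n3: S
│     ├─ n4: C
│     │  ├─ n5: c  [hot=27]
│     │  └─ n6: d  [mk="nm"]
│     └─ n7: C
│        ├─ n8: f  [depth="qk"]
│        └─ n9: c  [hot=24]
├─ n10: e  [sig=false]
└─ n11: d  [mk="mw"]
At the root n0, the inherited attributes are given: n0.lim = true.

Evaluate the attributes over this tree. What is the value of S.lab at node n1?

true

1. n0.lim = true  [given at root]
2. n1.lim = false  [S₀.lim == false]
3. n2.mk = "xk"  [terminal]
4. n3.lim = true  [not S₀.lim]
5. n4.val = 1  [1]
6. n5.hot = 27  [terminal]
7. n6.mk = "nm"  [terminal]
8. n4.env = "zr"  ["zr"]
9. n7.val = -4  [len(C₀.env) - 6]
10. n8.depth = "qk"  [terminal]
11. n9.hot = 24  [terminal]
12. n7.env = "qkz"  [f.depth ++ "z"]
13. n3.lab = true  [S.lim == true]
14. n1.lab = true  [S₀.lim or S₁.lab]
15. n10.sig = false  [terminal]
16. n11.mk = "mw"  [terminal]
17. n0.lab = true  [S₀.lim == true]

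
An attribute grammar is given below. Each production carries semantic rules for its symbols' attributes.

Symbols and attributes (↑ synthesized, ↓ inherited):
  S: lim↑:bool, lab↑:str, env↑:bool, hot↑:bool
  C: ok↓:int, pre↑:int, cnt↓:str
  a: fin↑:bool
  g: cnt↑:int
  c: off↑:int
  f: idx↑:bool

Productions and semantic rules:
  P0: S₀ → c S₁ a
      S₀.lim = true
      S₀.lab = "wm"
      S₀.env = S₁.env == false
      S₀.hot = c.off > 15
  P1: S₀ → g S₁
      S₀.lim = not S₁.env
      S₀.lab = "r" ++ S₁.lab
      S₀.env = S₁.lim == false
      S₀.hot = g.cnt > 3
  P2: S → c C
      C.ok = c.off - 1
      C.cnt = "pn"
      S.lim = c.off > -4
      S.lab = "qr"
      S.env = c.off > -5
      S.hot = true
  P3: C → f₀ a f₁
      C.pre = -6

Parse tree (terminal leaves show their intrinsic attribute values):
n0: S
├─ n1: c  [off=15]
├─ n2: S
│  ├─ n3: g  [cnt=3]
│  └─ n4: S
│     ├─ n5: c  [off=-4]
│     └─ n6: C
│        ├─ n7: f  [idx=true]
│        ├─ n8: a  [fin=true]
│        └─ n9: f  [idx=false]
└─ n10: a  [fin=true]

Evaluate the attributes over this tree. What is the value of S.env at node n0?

false

1. n1.off = 15  [terminal]
2. n3.cnt = 3  [terminal]
3. n5.off = -4  [terminal]
4. n6.ok = -5  [c.off - 1]
5. n6.cnt = "pn"  ["pn"]
6. n7.idx = true  [terminal]
7. n8.fin = true  [terminal]
8. n9.idx = false  [terminal]
9. n6.pre = -6  [-6]
10. n4.lim = false  [c.off > -4]
11. n4.lab = "qr"  ["qr"]
12. n4.env = true  [c.off > -5]
13. n4.hot = true  [true]
14. n2.lim = false  [not S₁.env]
15. n2.lab = "rqr"  ["r" ++ S₁.lab]
16. n2.env = true  [S₁.lim == false]
17. n2.hot = false  [g.cnt > 3]
18. n10.fin = true  [terminal]
19. n0.lim = true  [true]
20. n0.lab = "wm"  ["wm"]
21. n0.env = false  [S₁.env == false]
22. n0.hot = false  [c.off > 15]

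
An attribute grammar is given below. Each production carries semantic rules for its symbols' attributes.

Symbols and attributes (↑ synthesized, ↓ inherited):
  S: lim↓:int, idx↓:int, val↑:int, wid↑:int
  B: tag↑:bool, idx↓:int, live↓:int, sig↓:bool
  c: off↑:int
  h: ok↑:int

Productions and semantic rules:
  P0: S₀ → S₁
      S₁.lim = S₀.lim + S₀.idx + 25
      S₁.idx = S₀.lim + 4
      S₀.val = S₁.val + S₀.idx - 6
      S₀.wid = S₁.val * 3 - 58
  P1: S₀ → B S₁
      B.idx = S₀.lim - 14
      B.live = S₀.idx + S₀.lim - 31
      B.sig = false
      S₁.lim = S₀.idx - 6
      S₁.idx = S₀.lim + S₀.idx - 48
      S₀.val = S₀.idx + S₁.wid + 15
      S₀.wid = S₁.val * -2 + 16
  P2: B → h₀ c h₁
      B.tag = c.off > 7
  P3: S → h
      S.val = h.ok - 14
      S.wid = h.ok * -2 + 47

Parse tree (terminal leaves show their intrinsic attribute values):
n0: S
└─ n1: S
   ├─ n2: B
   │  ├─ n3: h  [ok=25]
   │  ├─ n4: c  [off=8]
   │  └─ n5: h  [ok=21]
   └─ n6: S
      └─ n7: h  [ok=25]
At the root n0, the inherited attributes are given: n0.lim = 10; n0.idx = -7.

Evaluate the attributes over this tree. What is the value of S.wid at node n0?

1. n0.lim = 10  [given at root]
2. n0.idx = -7  [given at root]
3. n1.lim = 28  [S₀.lim + S₀.idx + 25]
4. n1.idx = 14  [S₀.lim + 4]
5. n2.idx = 14  [S₀.lim - 14]
6. n2.live = 11  [S₀.idx + S₀.lim - 31]
7. n2.sig = false  [false]
8. n3.ok = 25  [terminal]
9. n4.off = 8  [terminal]
10. n5.ok = 21  [terminal]
11. n2.tag = true  [c.off > 7]
12. n6.lim = 8  [S₀.idx - 6]
13. n6.idx = -6  [S₀.lim + S₀.idx - 48]
14. n7.ok = 25  [terminal]
15. n6.val = 11  [h.ok - 14]
16. n6.wid = -3  [h.ok * -2 + 47]
17. n1.val = 26  [S₀.idx + S₁.wid + 15]
18. n1.wid = -6  [S₁.val * -2 + 16]
19. n0.val = 13  [S₁.val + S₀.idx - 6]
20. n0.wid = 20  [S₁.val * 3 - 58]

20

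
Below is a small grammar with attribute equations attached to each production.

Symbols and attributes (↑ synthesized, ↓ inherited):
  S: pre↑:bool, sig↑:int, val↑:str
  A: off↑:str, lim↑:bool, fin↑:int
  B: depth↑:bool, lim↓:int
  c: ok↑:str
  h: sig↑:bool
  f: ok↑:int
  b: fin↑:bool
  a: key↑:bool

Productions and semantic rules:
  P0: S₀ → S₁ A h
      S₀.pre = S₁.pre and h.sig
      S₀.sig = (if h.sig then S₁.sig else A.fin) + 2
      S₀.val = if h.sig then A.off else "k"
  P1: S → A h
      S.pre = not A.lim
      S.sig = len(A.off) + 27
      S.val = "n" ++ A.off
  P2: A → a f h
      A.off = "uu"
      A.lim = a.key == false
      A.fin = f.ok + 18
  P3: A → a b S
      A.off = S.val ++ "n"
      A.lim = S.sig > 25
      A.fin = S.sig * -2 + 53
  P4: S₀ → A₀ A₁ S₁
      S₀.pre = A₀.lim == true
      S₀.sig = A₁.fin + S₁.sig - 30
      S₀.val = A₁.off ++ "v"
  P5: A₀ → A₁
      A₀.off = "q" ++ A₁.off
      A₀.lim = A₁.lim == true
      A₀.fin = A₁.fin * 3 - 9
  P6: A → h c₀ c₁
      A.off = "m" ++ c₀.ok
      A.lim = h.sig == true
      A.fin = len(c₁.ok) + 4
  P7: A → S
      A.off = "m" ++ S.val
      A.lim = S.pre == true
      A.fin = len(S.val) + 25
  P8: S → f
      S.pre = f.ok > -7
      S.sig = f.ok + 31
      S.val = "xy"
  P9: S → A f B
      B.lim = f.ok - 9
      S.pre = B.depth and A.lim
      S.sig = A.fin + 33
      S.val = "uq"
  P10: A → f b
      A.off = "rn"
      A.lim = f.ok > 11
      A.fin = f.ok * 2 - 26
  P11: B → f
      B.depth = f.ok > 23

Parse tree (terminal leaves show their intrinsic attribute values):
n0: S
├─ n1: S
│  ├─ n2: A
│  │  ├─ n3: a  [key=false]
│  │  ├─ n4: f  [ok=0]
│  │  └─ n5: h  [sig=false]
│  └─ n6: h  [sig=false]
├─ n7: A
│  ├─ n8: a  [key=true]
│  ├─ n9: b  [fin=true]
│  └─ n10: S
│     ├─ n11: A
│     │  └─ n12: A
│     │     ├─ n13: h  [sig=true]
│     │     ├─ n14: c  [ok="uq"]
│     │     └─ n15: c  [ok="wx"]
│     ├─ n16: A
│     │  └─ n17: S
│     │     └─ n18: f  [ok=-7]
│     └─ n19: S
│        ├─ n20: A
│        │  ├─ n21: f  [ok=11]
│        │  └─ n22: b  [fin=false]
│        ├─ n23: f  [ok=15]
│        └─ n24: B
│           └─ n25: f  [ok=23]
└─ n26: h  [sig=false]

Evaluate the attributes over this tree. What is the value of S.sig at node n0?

1. n3.key = false  [terminal]
2. n4.ok = 0  [terminal]
3. n5.sig = false  [terminal]
4. n2.off = "uu"  ["uu"]
5. n2.lim = true  [a.key == false]
6. n2.fin = 18  [f.ok + 18]
7. n6.sig = false  [terminal]
8. n1.pre = false  [not A.lim]
9. n1.sig = 29  [len(A.off) + 27]
10. n1.val = "nuu"  ["n" ++ A.off]
11. n8.key = true  [terminal]
12. n9.fin = true  [terminal]
13. n13.sig = true  [terminal]
14. n14.ok = "uq"  [terminal]
15. n15.ok = "wx"  [terminal]
16. n12.off = "muq"  ["m" ++ c₀.ok]
17. n12.lim = true  [h.sig == true]
18. n12.fin = 6  [len(c₁.ok) + 4]
19. n11.off = "qmuq"  ["q" ++ A₁.off]
20. n11.lim = true  [A₁.lim == true]
21. n11.fin = 9  [A₁.fin * 3 - 9]
22. n18.ok = -7  [terminal]
23. n17.pre = false  [f.ok > -7]
24. n17.sig = 24  [f.ok + 31]
25. n17.val = "xy"  ["xy"]
26. n16.off = "mxy"  ["m" ++ S.val]
27. n16.lim = false  [S.pre == true]
28. n16.fin = 27  [len(S.val) + 25]
29. n21.ok = 11  [terminal]
30. n22.fin = false  [terminal]
31. n20.off = "rn"  ["rn"]
32. n20.lim = false  [f.ok > 11]
33. n20.fin = -4  [f.ok * 2 - 26]
34. n23.ok = 15  [terminal]
35. n24.lim = 6  [f.ok - 9]
36. n25.ok = 23  [terminal]
37. n24.depth = false  [f.ok > 23]
38. n19.pre = false  [B.depth and A.lim]
39. n19.sig = 29  [A.fin + 33]
40. n19.val = "uq"  ["uq"]
41. n10.pre = true  [A₀.lim == true]
42. n10.sig = 26  [A₁.fin + S₁.sig - 30]
43. n10.val = "mxyv"  [A₁.off ++ "v"]
44. n7.off = "mxyvn"  [S.val ++ "n"]
45. n7.lim = true  [S.sig > 25]
46. n7.fin = 1  [S.sig * -2 + 53]
47. n26.sig = false  [terminal]
48. n0.pre = false  [S₁.pre and h.sig]
49. n0.sig = 3  [(if h.sig then S₁.sig else A.fin) + 2]
50. n0.val = "k"  [if h.sig then A.off else "k"]

3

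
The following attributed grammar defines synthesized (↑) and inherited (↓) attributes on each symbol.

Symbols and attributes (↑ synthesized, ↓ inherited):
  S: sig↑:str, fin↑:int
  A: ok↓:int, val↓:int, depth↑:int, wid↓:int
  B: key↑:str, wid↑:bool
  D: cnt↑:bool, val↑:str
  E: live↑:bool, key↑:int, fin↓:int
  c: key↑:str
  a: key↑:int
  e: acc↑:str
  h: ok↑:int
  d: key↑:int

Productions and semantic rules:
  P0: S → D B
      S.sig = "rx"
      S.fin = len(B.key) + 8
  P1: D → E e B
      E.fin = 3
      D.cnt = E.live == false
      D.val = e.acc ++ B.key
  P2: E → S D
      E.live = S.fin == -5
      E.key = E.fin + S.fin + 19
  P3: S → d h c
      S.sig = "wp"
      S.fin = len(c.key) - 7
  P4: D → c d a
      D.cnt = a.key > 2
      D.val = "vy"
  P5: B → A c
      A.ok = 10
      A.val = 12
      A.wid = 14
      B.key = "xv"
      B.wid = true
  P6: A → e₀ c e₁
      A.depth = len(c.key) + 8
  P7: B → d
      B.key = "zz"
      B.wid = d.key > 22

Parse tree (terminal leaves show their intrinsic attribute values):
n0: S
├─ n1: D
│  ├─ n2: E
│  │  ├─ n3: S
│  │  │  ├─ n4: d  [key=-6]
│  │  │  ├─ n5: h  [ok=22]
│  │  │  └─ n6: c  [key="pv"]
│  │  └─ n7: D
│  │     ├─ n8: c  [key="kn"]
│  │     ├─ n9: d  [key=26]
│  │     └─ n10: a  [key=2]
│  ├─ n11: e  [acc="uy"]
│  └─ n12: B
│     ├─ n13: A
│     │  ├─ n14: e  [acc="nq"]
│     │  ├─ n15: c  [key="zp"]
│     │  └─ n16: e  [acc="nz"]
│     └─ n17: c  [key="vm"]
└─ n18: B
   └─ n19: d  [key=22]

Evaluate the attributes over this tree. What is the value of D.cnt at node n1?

false

1. n2.fin = 3  [3]
2. n4.key = -6  [terminal]
3. n5.ok = 22  [terminal]
4. n6.key = "pv"  [terminal]
5. n3.sig = "wp"  ["wp"]
6. n3.fin = -5  [len(c.key) - 7]
7. n8.key = "kn"  [terminal]
8. n9.key = 26  [terminal]
9. n10.key = 2  [terminal]
10. n7.cnt = false  [a.key > 2]
11. n7.val = "vy"  ["vy"]
12. n2.live = true  [S.fin == -5]
13. n2.key = 17  [E.fin + S.fin + 19]
14. n11.acc = "uy"  [terminal]
15. n13.ok = 10  [10]
16. n13.val = 12  [12]
17. n13.wid = 14  [14]
18. n14.acc = "nq"  [terminal]
19. n15.key = "zp"  [terminal]
20. n16.acc = "nz"  [terminal]
21. n13.depth = 10  [len(c.key) + 8]
22. n17.key = "vm"  [terminal]
23. n12.key = "xv"  ["xv"]
24. n12.wid = true  [true]
25. n1.cnt = false  [E.live == false]
26. n1.val = "uyxv"  [e.acc ++ B.key]
27. n19.key = 22  [terminal]
28. n18.key = "zz"  ["zz"]
29. n18.wid = false  [d.key > 22]
30. n0.sig = "rx"  ["rx"]
31. n0.fin = 10  [len(B.key) + 8]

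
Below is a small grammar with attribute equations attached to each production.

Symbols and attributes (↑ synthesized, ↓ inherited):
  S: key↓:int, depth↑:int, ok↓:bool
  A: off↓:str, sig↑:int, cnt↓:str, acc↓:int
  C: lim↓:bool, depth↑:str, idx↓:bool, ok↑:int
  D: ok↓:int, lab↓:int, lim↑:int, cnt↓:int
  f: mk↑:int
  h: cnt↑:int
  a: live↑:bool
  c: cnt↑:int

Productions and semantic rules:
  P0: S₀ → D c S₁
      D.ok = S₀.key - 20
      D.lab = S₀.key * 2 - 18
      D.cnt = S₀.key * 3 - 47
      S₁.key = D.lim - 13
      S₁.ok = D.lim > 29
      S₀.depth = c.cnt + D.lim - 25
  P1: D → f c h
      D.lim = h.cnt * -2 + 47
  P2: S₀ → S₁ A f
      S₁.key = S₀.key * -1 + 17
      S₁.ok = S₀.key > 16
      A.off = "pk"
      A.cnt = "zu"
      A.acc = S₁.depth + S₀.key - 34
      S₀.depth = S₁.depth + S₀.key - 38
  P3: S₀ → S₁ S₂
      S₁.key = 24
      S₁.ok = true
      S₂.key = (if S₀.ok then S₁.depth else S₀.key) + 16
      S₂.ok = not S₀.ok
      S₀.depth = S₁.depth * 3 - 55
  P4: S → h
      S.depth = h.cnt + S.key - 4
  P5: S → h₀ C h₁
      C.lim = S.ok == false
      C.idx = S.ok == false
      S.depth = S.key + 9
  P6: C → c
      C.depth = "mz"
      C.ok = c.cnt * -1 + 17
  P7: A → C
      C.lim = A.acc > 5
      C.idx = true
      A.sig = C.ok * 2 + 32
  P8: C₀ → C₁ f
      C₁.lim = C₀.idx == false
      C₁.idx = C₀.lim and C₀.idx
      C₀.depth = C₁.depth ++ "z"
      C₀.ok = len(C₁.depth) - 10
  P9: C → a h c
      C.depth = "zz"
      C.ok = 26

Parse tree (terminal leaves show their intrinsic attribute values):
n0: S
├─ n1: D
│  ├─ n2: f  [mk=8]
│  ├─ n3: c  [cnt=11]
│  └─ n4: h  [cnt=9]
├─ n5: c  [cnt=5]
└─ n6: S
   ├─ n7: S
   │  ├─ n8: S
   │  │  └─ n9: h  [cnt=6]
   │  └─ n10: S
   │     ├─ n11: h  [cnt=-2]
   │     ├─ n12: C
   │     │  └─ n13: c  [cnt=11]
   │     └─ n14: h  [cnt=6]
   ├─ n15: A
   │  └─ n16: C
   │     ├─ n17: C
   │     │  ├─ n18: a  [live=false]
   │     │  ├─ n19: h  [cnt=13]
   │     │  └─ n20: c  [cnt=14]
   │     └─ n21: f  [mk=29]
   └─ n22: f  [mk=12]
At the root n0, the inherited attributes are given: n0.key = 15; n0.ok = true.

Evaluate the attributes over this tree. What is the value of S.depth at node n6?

1. n0.key = 15  [given at root]
2. n0.ok = true  [given at root]
3. n1.ok = -5  [S₀.key - 20]
4. n1.lab = 12  [S₀.key * 2 - 18]
5. n1.cnt = -2  [S₀.key * 3 - 47]
6. n2.mk = 8  [terminal]
7. n3.cnt = 11  [terminal]
8. n4.cnt = 9  [terminal]
9. n1.lim = 29  [h.cnt * -2 + 47]
10. n5.cnt = 5  [terminal]
11. n6.key = 16  [D.lim - 13]
12. n6.ok = false  [D.lim > 29]
13. n7.key = 1  [S₀.key * -1 + 17]
14. n7.ok = false  [S₀.key > 16]
15. n8.key = 24  [24]
16. n8.ok = true  [true]
17. n9.cnt = 6  [terminal]
18. n8.depth = 26  [h.cnt + S.key - 4]
19. n10.key = 17  [(if S₀.ok then S₁.depth else S₀.key) + 16]
20. n10.ok = true  [not S₀.ok]
21. n11.cnt = -2  [terminal]
22. n12.lim = false  [S.ok == false]
23. n12.idx = false  [S.ok == false]
24. n13.cnt = 11  [terminal]
25. n12.depth = "mz"  ["mz"]
26. n12.ok = 6  [c.cnt * -1 + 17]
27. n14.cnt = 6  [terminal]
28. n10.depth = 26  [S.key + 9]
29. n7.depth = 23  [S₁.depth * 3 - 55]
30. n15.off = "pk"  ["pk"]
31. n15.cnt = "zu"  ["zu"]
32. n15.acc = 5  [S₁.depth + S₀.key - 34]
33. n16.lim = false  [A.acc > 5]
34. n16.idx = true  [true]
35. n17.lim = false  [C₀.idx == false]
36. n17.idx = false  [C₀.lim and C₀.idx]
37. n18.live = false  [terminal]
38. n19.cnt = 13  [terminal]
39. n20.cnt = 14  [terminal]
40. n17.depth = "zz"  ["zz"]
41. n17.ok = 26  [26]
42. n21.mk = 29  [terminal]
43. n16.depth = "zzz"  [C₁.depth ++ "z"]
44. n16.ok = -8  [len(C₁.depth) - 10]
45. n15.sig = 16  [C.ok * 2 + 32]
46. n22.mk = 12  [terminal]
47. n6.depth = 1  [S₁.depth + S₀.key - 38]
48. n0.depth = 9  [c.cnt + D.lim - 25]

1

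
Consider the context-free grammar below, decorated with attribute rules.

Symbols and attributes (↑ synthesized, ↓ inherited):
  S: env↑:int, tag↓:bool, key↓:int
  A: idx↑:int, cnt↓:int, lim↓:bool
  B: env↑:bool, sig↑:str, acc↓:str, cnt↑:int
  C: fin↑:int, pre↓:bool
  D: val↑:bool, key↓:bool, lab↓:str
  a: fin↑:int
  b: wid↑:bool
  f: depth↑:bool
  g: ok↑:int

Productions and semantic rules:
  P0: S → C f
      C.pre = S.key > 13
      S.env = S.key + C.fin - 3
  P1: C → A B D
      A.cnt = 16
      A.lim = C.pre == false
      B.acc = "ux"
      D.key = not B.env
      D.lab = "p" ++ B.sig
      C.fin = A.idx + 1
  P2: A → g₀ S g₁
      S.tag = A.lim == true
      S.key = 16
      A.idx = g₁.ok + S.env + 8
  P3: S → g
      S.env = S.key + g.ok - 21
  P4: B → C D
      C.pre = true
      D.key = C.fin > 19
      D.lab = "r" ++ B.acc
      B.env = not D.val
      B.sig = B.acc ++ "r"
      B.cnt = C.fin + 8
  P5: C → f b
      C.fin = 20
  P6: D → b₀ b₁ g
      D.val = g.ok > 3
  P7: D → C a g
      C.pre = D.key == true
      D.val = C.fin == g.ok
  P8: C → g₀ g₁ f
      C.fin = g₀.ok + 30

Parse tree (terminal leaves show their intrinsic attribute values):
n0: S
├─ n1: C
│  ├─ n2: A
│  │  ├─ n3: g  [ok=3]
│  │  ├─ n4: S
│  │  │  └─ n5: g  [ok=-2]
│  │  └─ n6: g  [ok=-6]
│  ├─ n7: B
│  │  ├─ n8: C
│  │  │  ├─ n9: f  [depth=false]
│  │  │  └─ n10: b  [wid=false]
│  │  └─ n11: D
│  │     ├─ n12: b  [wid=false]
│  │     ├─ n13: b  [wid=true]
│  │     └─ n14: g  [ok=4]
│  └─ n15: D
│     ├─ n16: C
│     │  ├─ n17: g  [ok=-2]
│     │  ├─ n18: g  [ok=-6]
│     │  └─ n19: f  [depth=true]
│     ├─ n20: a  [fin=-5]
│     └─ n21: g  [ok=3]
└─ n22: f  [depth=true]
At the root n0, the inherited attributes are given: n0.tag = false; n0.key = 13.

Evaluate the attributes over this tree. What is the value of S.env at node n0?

6

1. n0.tag = false  [given at root]
2. n0.key = 13  [given at root]
3. n1.pre = false  [S.key > 13]
4. n2.cnt = 16  [16]
5. n2.lim = true  [C.pre == false]
6. n3.ok = 3  [terminal]
7. n4.tag = true  [A.lim == true]
8. n4.key = 16  [16]
9. n5.ok = -2  [terminal]
10. n4.env = -7  [S.key + g.ok - 21]
11. n6.ok = -6  [terminal]
12. n2.idx = -5  [g₁.ok + S.env + 8]
13. n7.acc = "ux"  ["ux"]
14. n8.pre = true  [true]
15. n9.depth = false  [terminal]
16. n10.wid = false  [terminal]
17. n8.fin = 20  [20]
18. n11.key = true  [C.fin > 19]
19. n11.lab = "rux"  ["r" ++ B.acc]
20. n12.wid = false  [terminal]
21. n13.wid = true  [terminal]
22. n14.ok = 4  [terminal]
23. n11.val = true  [g.ok > 3]
24. n7.env = false  [not D.val]
25. n7.sig = "uxr"  [B.acc ++ "r"]
26. n7.cnt = 28  [C.fin + 8]
27. n15.key = true  [not B.env]
28. n15.lab = "puxr"  ["p" ++ B.sig]
29. n16.pre = true  [D.key == true]
30. n17.ok = -2  [terminal]
31. n18.ok = -6  [terminal]
32. n19.depth = true  [terminal]
33. n16.fin = 28  [g₀.ok + 30]
34. n20.fin = -5  [terminal]
35. n21.ok = 3  [terminal]
36. n15.val = false  [C.fin == g.ok]
37. n1.fin = -4  [A.idx + 1]
38. n22.depth = true  [terminal]
39. n0.env = 6  [S.key + C.fin - 3]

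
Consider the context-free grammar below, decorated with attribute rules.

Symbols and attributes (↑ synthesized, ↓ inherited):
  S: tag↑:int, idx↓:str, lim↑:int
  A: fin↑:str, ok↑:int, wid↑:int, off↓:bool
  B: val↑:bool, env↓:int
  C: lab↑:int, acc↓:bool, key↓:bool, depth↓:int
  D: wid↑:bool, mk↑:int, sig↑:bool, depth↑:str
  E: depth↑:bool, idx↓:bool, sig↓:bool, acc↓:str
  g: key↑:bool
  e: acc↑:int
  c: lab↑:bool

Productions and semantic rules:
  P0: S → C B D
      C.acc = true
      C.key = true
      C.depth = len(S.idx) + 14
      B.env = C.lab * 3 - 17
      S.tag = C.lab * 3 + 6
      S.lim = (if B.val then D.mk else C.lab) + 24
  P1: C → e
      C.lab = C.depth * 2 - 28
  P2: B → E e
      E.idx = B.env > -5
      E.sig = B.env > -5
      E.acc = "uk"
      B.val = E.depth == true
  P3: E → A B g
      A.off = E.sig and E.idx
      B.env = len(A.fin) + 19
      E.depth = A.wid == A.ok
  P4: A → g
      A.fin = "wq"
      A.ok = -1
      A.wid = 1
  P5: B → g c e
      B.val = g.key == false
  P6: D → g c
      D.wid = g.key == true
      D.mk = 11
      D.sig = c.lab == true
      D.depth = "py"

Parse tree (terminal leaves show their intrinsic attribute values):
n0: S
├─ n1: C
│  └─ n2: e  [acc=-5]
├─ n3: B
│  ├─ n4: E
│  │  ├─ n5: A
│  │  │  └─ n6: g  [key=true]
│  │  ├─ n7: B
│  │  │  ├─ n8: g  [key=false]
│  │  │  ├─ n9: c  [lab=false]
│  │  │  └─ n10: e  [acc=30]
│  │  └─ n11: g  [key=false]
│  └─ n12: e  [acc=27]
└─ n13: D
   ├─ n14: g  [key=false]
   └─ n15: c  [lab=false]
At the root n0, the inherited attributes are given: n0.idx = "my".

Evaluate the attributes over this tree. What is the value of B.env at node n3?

1. n0.idx = "my"  [given at root]
2. n1.acc = true  [true]
3. n1.key = true  [true]
4. n1.depth = 16  [len(S.idx) + 14]
5. n2.acc = -5  [terminal]
6. n1.lab = 4  [C.depth * 2 - 28]
7. n3.env = -5  [C.lab * 3 - 17]
8. n4.idx = false  [B.env > -5]
9. n4.sig = false  [B.env > -5]
10. n4.acc = "uk"  ["uk"]
11. n5.off = false  [E.sig and E.idx]
12. n6.key = true  [terminal]
13. n5.fin = "wq"  ["wq"]
14. n5.ok = -1  [-1]
15. n5.wid = 1  [1]
16. n7.env = 21  [len(A.fin) + 19]
17. n8.key = false  [terminal]
18. n9.lab = false  [terminal]
19. n10.acc = 30  [terminal]
20. n7.val = true  [g.key == false]
21. n11.key = false  [terminal]
22. n4.depth = false  [A.wid == A.ok]
23. n12.acc = 27  [terminal]
24. n3.val = false  [E.depth == true]
25. n14.key = false  [terminal]
26. n15.lab = false  [terminal]
27. n13.wid = false  [g.key == true]
28. n13.mk = 11  [11]
29. n13.sig = false  [c.lab == true]
30. n13.depth = "py"  ["py"]
31. n0.tag = 18  [C.lab * 3 + 6]
32. n0.lim = 28  [(if B.val then D.mk else C.lab) + 24]

-5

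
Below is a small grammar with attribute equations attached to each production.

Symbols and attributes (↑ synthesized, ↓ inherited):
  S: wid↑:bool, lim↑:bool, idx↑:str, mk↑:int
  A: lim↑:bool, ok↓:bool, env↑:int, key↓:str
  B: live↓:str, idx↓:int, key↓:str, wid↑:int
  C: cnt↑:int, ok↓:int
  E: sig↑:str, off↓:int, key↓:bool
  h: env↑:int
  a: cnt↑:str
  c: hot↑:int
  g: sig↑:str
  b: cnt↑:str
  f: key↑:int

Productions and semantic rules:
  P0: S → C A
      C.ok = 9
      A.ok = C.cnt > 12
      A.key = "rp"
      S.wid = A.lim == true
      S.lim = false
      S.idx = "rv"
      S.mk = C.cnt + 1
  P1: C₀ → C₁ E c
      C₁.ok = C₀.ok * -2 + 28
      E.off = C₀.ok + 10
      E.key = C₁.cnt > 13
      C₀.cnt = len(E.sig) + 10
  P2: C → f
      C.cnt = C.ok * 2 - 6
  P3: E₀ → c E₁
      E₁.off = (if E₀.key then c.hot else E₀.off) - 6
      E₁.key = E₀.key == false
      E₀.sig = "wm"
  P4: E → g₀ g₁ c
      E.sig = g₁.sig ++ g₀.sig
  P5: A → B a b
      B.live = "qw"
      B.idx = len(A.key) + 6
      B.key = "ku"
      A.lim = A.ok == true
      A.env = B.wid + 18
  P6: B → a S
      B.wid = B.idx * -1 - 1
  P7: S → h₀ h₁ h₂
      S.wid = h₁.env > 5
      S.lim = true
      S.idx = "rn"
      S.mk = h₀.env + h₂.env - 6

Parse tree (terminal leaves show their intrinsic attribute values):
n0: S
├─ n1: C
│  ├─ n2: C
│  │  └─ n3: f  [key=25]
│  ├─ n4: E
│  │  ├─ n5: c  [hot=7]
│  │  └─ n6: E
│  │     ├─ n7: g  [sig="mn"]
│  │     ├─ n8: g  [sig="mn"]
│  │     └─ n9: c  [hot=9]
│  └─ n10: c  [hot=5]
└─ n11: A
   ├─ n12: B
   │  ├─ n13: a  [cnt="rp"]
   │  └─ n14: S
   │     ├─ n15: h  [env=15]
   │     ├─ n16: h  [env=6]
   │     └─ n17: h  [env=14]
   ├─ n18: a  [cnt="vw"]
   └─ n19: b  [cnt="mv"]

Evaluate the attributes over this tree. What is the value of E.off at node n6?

1. n1.ok = 9  [9]
2. n2.ok = 10  [C₀.ok * -2 + 28]
3. n3.key = 25  [terminal]
4. n2.cnt = 14  [C.ok * 2 - 6]
5. n4.off = 19  [C₀.ok + 10]
6. n4.key = true  [C₁.cnt > 13]
7. n5.hot = 7  [terminal]
8. n6.off = 1  [(if E₀.key then c.hot else E₀.off) - 6]
9. n6.key = false  [E₀.key == false]
10. n7.sig = "mn"  [terminal]
11. n8.sig = "mn"  [terminal]
12. n9.hot = 9  [terminal]
13. n6.sig = "mnmn"  [g₁.sig ++ g₀.sig]
14. n4.sig = "wm"  ["wm"]
15. n10.hot = 5  [terminal]
16. n1.cnt = 12  [len(E.sig) + 10]
17. n11.ok = false  [C.cnt > 12]
18. n11.key = "rp"  ["rp"]
19. n12.live = "qw"  ["qw"]
20. n12.idx = 8  [len(A.key) + 6]
21. n12.key = "ku"  ["ku"]
22. n13.cnt = "rp"  [terminal]
23. n15.env = 15  [terminal]
24. n16.env = 6  [terminal]
25. n17.env = 14  [terminal]
26. n14.wid = true  [h₁.env > 5]
27. n14.lim = true  [true]
28. n14.idx = "rn"  ["rn"]
29. n14.mk = 23  [h₀.env + h₂.env - 6]
30. n12.wid = -9  [B.idx * -1 - 1]
31. n18.cnt = "vw"  [terminal]
32. n19.cnt = "mv"  [terminal]
33. n11.lim = false  [A.ok == true]
34. n11.env = 9  [B.wid + 18]
35. n0.wid = false  [A.lim == true]
36. n0.lim = false  [false]
37. n0.idx = "rv"  ["rv"]
38. n0.mk = 13  [C.cnt + 1]

1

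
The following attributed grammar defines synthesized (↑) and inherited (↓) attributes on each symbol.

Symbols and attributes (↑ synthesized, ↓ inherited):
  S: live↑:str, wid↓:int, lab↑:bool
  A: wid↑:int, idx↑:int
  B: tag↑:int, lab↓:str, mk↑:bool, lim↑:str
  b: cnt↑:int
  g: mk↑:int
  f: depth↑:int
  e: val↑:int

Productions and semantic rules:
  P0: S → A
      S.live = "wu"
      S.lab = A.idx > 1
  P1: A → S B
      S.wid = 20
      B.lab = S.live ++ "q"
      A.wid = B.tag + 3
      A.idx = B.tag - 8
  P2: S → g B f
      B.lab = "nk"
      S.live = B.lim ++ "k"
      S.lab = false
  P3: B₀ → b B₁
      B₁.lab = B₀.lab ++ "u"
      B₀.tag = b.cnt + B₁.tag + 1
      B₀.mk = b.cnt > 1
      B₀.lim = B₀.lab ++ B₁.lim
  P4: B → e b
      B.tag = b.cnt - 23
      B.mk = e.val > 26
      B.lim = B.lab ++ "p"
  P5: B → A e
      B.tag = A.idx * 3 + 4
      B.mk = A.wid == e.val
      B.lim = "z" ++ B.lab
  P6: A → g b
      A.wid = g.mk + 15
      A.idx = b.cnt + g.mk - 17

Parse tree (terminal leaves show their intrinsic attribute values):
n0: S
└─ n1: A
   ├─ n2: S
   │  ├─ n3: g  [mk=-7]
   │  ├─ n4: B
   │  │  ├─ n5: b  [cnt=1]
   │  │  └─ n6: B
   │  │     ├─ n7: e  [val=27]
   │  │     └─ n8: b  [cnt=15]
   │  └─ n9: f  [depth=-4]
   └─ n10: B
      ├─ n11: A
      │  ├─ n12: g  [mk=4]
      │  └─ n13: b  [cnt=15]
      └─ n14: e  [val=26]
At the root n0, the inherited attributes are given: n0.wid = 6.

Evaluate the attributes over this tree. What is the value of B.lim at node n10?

"znknkupkq"

1. n0.wid = 6  [given at root]
2. n2.wid = 20  [20]
3. n3.mk = -7  [terminal]
4. n4.lab = "nk"  ["nk"]
5. n5.cnt = 1  [terminal]
6. n6.lab = "nku"  [B₀.lab ++ "u"]
7. n7.val = 27  [terminal]
8. n8.cnt = 15  [terminal]
9. n6.tag = -8  [b.cnt - 23]
10. n6.mk = true  [e.val > 26]
11. n6.lim = "nkup"  [B.lab ++ "p"]
12. n4.tag = -6  [b.cnt + B₁.tag + 1]
13. n4.mk = false  [b.cnt > 1]
14. n4.lim = "nknkup"  [B₀.lab ++ B₁.lim]
15. n9.depth = -4  [terminal]
16. n2.live = "nknkupk"  [B.lim ++ "k"]
17. n2.lab = false  [false]
18. n10.lab = "nknkupkq"  [S.live ++ "q"]
19. n12.mk = 4  [terminal]
20. n13.cnt = 15  [terminal]
21. n11.wid = 19  [g.mk + 15]
22. n11.idx = 2  [b.cnt + g.mk - 17]
23. n14.val = 26  [terminal]
24. n10.tag = 10  [A.idx * 3 + 4]
25. n10.mk = false  [A.wid == e.val]
26. n10.lim = "znknkupkq"  ["z" ++ B.lab]
27. n1.wid = 13  [B.tag + 3]
28. n1.idx = 2  [B.tag - 8]
29. n0.live = "wu"  ["wu"]
30. n0.lab = true  [A.idx > 1]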